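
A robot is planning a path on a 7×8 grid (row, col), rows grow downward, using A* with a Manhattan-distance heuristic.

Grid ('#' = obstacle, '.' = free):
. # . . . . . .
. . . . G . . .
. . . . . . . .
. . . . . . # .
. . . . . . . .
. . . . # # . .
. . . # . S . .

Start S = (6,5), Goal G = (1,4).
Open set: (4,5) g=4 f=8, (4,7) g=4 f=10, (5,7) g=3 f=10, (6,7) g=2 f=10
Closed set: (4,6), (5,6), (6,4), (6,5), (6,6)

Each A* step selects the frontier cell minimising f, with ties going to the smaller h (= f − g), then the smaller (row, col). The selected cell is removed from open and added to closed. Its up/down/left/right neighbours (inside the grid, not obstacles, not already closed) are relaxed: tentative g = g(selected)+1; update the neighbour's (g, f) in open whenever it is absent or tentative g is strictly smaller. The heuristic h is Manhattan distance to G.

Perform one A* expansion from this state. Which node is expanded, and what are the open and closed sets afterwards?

step 1: expand (4,5) (f=8, h=4) → closed; open now [(3,5) g=5 f=8, (4,4) g=5 f=8, (4,7) g=4 f=10, (5,7) g=3 f=10, (6,7) g=2 f=10]

expanded=(4,5); open=[(3,5) g=5 f=8, (4,4) g=5 f=8, (4,7) g=4 f=10, (5,7) g=3 f=10, (6,7) g=2 f=10]; closed=[(4,5), (4,6), (5,6), (6,4), (6,5), (6,6)]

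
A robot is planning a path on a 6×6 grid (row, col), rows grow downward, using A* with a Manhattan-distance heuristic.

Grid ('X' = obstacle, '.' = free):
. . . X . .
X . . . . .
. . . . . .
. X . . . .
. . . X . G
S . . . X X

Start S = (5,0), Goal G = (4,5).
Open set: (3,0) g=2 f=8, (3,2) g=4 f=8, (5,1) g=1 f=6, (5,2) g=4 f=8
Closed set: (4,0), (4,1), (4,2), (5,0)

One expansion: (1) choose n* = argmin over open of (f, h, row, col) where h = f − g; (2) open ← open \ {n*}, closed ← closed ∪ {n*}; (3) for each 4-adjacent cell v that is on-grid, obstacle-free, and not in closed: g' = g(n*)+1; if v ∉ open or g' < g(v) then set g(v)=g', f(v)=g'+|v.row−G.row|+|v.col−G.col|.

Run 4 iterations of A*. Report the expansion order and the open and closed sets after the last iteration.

step 1: expand (5,1) (f=6, h=5) → closed; open now [(3,0) g=2 f=8, (3,2) g=4 f=8, (5,2) g=2 f=6]
step 2: expand (5,2) (f=6, h=4) → closed; open now [(3,0) g=2 f=8, (3,2) g=4 f=8, (5,3) g=3 f=6]
step 3: expand (5,3) (f=6, h=3) → closed; open now [(3,0) g=2 f=8, (3,2) g=4 f=8]
step 4: expand (3,2) (f=8, h=4) → closed; open now [(2,2) g=5 f=10, (3,0) g=2 f=8, (3,3) g=5 f=8]

order=[(5,1) → (5,2) → (5,3) → (3,2)]; open=[(2,2) g=5 f=10, (3,0) g=2 f=8, (3,3) g=5 f=8]; closed=[(3,2), (4,0), (4,1), (4,2), (5,0), (5,1), (5,2), (5,3)]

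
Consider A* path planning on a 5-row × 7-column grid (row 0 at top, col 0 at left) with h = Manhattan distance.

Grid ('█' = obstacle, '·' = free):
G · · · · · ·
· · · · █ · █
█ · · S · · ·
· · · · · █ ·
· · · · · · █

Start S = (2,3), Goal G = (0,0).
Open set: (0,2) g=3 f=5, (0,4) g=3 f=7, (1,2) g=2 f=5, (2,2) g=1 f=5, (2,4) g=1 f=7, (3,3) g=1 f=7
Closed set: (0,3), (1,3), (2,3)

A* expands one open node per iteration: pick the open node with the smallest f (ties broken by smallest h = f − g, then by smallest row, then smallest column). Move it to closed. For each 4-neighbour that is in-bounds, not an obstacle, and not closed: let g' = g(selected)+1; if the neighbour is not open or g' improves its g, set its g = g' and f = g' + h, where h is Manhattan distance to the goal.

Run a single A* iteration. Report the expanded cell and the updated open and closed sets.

expanded=(0,2); open=[(0,1) g=4 f=5, (0,4) g=3 f=7, (1,2) g=2 f=5, (2,2) g=1 f=5, (2,4) g=1 f=7, (3,3) g=1 f=7]; closed=[(0,2), (0,3), (1,3), (2,3)]

step 1: expand (0,2) (f=5, h=2) → closed; open now [(0,1) g=4 f=5, (0,4) g=3 f=7, (1,2) g=2 f=5, (2,2) g=1 f=5, (2,4) g=1 f=7, (3,3) g=1 f=7]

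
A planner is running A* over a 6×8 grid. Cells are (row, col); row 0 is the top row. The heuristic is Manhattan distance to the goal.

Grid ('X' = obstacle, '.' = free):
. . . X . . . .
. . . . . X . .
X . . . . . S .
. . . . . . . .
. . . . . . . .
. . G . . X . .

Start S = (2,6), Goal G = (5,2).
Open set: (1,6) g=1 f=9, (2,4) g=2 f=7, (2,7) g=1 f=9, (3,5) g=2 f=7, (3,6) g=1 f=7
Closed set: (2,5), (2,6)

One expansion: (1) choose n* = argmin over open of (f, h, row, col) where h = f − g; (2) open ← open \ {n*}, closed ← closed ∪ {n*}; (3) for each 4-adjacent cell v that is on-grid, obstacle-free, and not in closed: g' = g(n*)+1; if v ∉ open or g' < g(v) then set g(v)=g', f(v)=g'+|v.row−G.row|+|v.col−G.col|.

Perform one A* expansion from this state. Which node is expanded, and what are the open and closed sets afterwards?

expanded=(2,4); open=[(1,4) g=3 f=9, (1,6) g=1 f=9, (2,3) g=3 f=7, (2,7) g=1 f=9, (3,4) g=3 f=7, (3,5) g=2 f=7, (3,6) g=1 f=7]; closed=[(2,4), (2,5), (2,6)]

step 1: expand (2,4) (f=7, h=5) → closed; open now [(1,4) g=3 f=9, (1,6) g=1 f=9, (2,3) g=3 f=7, (2,7) g=1 f=9, (3,4) g=3 f=7, (3,5) g=2 f=7, (3,6) g=1 f=7]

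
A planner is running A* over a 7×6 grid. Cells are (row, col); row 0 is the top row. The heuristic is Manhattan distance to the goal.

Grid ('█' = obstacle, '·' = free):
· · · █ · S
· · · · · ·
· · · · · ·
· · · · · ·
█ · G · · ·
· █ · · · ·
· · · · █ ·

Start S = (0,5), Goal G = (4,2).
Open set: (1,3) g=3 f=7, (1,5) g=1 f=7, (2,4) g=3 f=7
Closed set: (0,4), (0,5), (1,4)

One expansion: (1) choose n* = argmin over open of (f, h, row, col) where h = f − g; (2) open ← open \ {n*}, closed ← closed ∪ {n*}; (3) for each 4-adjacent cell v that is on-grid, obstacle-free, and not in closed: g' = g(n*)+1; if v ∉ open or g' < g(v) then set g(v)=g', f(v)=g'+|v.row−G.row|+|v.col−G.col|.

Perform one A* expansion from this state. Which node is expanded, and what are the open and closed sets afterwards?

expanded=(1,3); open=[(1,2) g=4 f=7, (1,5) g=1 f=7, (2,3) g=4 f=7, (2,4) g=3 f=7]; closed=[(0,4), (0,5), (1,3), (1,4)]

step 1: expand (1,3) (f=7, h=4) → closed; open now [(1,2) g=4 f=7, (1,5) g=1 f=7, (2,3) g=4 f=7, (2,4) g=3 f=7]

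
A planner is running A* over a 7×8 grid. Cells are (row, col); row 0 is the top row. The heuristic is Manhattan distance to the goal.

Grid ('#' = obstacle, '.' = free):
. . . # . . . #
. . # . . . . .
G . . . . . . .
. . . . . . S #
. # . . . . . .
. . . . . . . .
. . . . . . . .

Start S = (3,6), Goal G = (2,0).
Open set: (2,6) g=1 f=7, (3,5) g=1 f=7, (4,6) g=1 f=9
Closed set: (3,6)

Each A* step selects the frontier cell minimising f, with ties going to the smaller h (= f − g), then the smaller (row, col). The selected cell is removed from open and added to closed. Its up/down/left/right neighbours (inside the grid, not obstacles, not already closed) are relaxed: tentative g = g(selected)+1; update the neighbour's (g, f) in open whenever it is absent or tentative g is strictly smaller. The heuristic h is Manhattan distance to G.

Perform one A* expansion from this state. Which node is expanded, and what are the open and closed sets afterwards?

step 1: expand (2,6) (f=7, h=6) → closed; open now [(1,6) g=2 f=9, (2,5) g=2 f=7, (2,7) g=2 f=9, (3,5) g=1 f=7, (4,6) g=1 f=9]

expanded=(2,6); open=[(1,6) g=2 f=9, (2,5) g=2 f=7, (2,7) g=2 f=9, (3,5) g=1 f=7, (4,6) g=1 f=9]; closed=[(2,6), (3,6)]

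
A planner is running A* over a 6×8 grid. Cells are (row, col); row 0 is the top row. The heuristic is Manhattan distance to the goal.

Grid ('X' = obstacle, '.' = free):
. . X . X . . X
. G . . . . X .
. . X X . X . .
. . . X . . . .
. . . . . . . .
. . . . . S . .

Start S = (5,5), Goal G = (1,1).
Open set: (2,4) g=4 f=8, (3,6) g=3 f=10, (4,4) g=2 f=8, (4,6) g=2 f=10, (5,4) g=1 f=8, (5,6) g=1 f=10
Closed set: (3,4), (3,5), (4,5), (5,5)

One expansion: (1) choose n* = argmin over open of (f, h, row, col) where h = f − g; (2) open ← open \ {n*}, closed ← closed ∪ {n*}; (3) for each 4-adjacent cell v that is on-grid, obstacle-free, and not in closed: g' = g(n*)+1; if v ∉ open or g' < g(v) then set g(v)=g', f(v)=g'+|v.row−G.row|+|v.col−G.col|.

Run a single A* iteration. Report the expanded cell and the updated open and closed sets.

expanded=(2,4); open=[(1,4) g=5 f=8, (3,6) g=3 f=10, (4,4) g=2 f=8, (4,6) g=2 f=10, (5,4) g=1 f=8, (5,6) g=1 f=10]; closed=[(2,4), (3,4), (3,5), (4,5), (5,5)]

step 1: expand (2,4) (f=8, h=4) → closed; open now [(1,4) g=5 f=8, (3,6) g=3 f=10, (4,4) g=2 f=8, (4,6) g=2 f=10, (5,4) g=1 f=8, (5,6) g=1 f=10]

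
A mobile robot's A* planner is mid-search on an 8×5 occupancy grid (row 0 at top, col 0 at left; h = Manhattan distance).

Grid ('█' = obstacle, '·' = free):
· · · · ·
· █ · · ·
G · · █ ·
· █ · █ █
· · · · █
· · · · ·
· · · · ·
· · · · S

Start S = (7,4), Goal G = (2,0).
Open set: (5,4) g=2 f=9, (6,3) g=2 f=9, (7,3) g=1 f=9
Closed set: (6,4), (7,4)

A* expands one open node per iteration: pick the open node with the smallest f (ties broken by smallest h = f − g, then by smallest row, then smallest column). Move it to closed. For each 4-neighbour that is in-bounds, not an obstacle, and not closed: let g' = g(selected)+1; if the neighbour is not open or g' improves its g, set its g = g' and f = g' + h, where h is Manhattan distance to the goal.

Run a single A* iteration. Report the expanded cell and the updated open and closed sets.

step 1: expand (5,4) (f=9, h=7) → closed; open now [(5,3) g=3 f=9, (6,3) g=2 f=9, (7,3) g=1 f=9]

expanded=(5,4); open=[(5,3) g=3 f=9, (6,3) g=2 f=9, (7,3) g=1 f=9]; closed=[(5,4), (6,4), (7,4)]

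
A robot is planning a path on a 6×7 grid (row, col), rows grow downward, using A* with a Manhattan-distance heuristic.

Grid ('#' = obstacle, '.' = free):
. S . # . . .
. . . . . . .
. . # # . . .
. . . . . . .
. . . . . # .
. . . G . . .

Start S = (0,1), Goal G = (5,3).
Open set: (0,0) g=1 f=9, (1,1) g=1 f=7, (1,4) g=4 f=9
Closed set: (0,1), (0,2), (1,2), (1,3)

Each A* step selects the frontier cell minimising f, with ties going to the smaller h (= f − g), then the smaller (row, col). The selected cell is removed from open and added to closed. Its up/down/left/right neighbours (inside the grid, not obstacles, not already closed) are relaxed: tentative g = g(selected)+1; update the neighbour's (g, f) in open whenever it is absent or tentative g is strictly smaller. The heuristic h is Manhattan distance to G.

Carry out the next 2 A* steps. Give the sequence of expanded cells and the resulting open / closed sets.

step 1: expand (1,1) (f=7, h=6) → closed; open now [(0,0) g=1 f=9, (1,0) g=2 f=9, (1,4) g=4 f=9, (2,1) g=2 f=7]
step 2: expand (2,1) (f=7, h=5) → closed; open now [(0,0) g=1 f=9, (1,0) g=2 f=9, (1,4) g=4 f=9, (2,0) g=3 f=9, (3,1) g=3 f=7]

order=[(1,1) → (2,1)]; open=[(0,0) g=1 f=9, (1,0) g=2 f=9, (1,4) g=4 f=9, (2,0) g=3 f=9, (3,1) g=3 f=7]; closed=[(0,1), (0,2), (1,1), (1,2), (1,3), (2,1)]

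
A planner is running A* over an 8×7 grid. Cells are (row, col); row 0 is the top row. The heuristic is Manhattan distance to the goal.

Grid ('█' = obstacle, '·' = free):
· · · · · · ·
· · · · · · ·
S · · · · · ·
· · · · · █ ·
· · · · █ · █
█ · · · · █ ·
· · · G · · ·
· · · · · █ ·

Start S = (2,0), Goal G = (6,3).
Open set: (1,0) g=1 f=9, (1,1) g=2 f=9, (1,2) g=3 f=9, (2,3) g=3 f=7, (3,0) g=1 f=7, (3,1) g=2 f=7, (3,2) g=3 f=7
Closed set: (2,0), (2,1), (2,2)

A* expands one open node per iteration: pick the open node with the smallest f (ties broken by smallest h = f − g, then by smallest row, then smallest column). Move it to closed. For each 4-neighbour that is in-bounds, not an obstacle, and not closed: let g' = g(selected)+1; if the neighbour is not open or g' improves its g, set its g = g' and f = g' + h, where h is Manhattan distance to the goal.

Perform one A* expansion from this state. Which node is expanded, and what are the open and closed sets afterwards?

expanded=(2,3); open=[(1,0) g=1 f=9, (1,1) g=2 f=9, (1,2) g=3 f=9, (1,3) g=4 f=9, (2,4) g=4 f=9, (3,0) g=1 f=7, (3,1) g=2 f=7, (3,2) g=3 f=7, (3,3) g=4 f=7]; closed=[(2,0), (2,1), (2,2), (2,3)]

step 1: expand (2,3) (f=7, h=4) → closed; open now [(1,0) g=1 f=9, (1,1) g=2 f=9, (1,2) g=3 f=9, (1,3) g=4 f=9, (2,4) g=4 f=9, (3,0) g=1 f=7, (3,1) g=2 f=7, (3,2) g=3 f=7, (3,3) g=4 f=7]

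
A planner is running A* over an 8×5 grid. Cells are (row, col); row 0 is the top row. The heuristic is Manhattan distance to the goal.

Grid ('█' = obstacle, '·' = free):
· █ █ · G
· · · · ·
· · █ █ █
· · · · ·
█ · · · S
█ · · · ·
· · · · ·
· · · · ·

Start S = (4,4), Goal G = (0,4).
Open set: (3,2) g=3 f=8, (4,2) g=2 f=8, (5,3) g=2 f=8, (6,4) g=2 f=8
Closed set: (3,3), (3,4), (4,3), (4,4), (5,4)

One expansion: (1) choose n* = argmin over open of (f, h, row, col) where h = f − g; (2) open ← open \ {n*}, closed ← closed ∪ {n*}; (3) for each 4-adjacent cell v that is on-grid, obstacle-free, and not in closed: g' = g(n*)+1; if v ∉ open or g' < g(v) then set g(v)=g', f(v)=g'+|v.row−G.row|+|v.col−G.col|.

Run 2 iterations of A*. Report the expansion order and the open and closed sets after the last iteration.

order=[(3,2) → (4,2)]; open=[(3,1) g=4 f=10, (4,1) g=3 f=10, (5,2) g=3 f=10, (5,3) g=2 f=8, (6,4) g=2 f=8]; closed=[(3,2), (3,3), (3,4), (4,2), (4,3), (4,4), (5,4)]

step 1: expand (3,2) (f=8, h=5) → closed; open now [(3,1) g=4 f=10, (4,2) g=2 f=8, (5,3) g=2 f=8, (6,4) g=2 f=8]
step 2: expand (4,2) (f=8, h=6) → closed; open now [(3,1) g=4 f=10, (4,1) g=3 f=10, (5,2) g=3 f=10, (5,3) g=2 f=8, (6,4) g=2 f=8]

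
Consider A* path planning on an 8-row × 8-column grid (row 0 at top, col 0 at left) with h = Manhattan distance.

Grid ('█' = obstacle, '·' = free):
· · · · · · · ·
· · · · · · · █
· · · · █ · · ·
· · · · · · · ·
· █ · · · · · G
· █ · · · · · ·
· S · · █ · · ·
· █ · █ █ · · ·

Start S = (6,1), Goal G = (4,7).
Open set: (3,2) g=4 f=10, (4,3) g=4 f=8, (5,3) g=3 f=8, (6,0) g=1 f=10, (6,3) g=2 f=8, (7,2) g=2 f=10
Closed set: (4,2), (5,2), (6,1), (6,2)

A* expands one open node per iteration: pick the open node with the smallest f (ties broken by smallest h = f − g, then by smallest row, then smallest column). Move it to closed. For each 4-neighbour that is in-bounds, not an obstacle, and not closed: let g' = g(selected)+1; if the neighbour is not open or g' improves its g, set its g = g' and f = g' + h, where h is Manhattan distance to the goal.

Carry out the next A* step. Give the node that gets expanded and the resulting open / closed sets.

expanded=(4,3); open=[(3,2) g=4 f=10, (3,3) g=5 f=10, (4,4) g=5 f=8, (5,3) g=3 f=8, (6,0) g=1 f=10, (6,3) g=2 f=8, (7,2) g=2 f=10]; closed=[(4,2), (4,3), (5,2), (6,1), (6,2)]

step 1: expand (4,3) (f=8, h=4) → closed; open now [(3,2) g=4 f=10, (3,3) g=5 f=10, (4,4) g=5 f=8, (5,3) g=3 f=8, (6,0) g=1 f=10, (6,3) g=2 f=8, (7,2) g=2 f=10]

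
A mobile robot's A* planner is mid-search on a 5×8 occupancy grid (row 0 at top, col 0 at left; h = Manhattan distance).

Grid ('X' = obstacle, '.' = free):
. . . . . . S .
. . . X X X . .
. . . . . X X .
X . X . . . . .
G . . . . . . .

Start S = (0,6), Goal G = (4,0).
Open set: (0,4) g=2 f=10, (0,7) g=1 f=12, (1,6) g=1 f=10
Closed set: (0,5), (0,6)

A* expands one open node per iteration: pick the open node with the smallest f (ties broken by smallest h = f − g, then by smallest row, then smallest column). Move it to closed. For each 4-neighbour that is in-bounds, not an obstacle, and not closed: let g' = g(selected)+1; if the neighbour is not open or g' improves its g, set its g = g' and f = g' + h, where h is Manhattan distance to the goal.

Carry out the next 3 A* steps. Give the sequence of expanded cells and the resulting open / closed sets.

order=[(0,4) → (0,3) → (0,2)]; open=[(0,1) g=5 f=10, (0,7) g=1 f=12, (1,2) g=5 f=10, (1,6) g=1 f=10]; closed=[(0,2), (0,3), (0,4), (0,5), (0,6)]

step 1: expand (0,4) (f=10, h=8) → closed; open now [(0,3) g=3 f=10, (0,7) g=1 f=12, (1,6) g=1 f=10]
step 2: expand (0,3) (f=10, h=7) → closed; open now [(0,2) g=4 f=10, (0,7) g=1 f=12, (1,6) g=1 f=10]
step 3: expand (0,2) (f=10, h=6) → closed; open now [(0,1) g=5 f=10, (0,7) g=1 f=12, (1,2) g=5 f=10, (1,6) g=1 f=10]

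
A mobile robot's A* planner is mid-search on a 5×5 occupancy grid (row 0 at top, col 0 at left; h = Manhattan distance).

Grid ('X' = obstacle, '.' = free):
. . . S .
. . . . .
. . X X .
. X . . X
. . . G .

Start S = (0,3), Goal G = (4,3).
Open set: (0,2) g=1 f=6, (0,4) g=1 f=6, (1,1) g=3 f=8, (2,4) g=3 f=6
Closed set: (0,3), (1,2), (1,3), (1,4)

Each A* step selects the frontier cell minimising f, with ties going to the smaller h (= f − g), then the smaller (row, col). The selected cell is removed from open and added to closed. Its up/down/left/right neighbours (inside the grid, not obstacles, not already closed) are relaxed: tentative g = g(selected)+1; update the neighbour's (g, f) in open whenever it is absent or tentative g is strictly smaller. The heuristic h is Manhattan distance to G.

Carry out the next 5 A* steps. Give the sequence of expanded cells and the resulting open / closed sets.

order=[(2,4) → (0,2) → (0,4) → (1,1) → (2,1)]; open=[(0,1) g=2 f=8, (1,0) g=4 f=10, (2,0) g=5 f=10]; closed=[(0,2), (0,3), (0,4), (1,1), (1,2), (1,3), (1,4), (2,1), (2,4)]

step 1: expand (2,4) (f=6, h=3) → closed; open now [(0,2) g=1 f=6, (0,4) g=1 f=6, (1,1) g=3 f=8]
step 2: expand (0,2) (f=6, h=5) → closed; open now [(0,1) g=2 f=8, (0,4) g=1 f=6, (1,1) g=3 f=8]
step 3: expand (0,4) (f=6, h=5) → closed; open now [(0,1) g=2 f=8, (1,1) g=3 f=8]
step 4: expand (1,1) (f=8, h=5) → closed; open now [(0,1) g=2 f=8, (1,0) g=4 f=10, (2,1) g=4 f=8]
step 5: expand (2,1) (f=8, h=4) → closed; open now [(0,1) g=2 f=8, (1,0) g=4 f=10, (2,0) g=5 f=10]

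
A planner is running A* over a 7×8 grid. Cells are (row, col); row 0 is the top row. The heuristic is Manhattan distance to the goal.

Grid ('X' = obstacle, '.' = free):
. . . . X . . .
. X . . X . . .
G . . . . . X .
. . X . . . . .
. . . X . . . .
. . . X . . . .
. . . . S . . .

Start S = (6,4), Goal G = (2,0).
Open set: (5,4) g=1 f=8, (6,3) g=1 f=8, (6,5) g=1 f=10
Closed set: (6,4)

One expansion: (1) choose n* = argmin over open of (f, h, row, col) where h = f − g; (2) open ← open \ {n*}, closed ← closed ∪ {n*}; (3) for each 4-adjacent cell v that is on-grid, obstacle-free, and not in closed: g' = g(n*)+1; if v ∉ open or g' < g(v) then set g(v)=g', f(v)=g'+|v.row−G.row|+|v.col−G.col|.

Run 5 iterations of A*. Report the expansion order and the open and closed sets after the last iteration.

order=[(5,4) → (4,4) → (3,4) → (2,4) → (2,3)]; open=[(1,3) g=6 f=10, (2,2) g=6 f=8, (2,5) g=5 f=10, (3,3) g=4 f=8, (3,5) g=4 f=10, (4,5) g=3 f=10, (5,5) g=2 f=10, (6,3) g=1 f=8, (6,5) g=1 f=10]; closed=[(2,3), (2,4), (3,4), (4,4), (5,4), (6,4)]

step 1: expand (5,4) (f=8, h=7) → closed; open now [(4,4) g=2 f=8, (5,5) g=2 f=10, (6,3) g=1 f=8, (6,5) g=1 f=10]
step 2: expand (4,4) (f=8, h=6) → closed; open now [(3,4) g=3 f=8, (4,5) g=3 f=10, (5,5) g=2 f=10, (6,3) g=1 f=8, (6,5) g=1 f=10]
step 3: expand (3,4) (f=8, h=5) → closed; open now [(2,4) g=4 f=8, (3,3) g=4 f=8, (3,5) g=4 f=10, (4,5) g=3 f=10, (5,5) g=2 f=10, (6,3) g=1 f=8, (6,5) g=1 f=10]
step 4: expand (2,4) (f=8, h=4) → closed; open now [(2,3) g=5 f=8, (2,5) g=5 f=10, (3,3) g=4 f=8, (3,5) g=4 f=10, (4,5) g=3 f=10, (5,5) g=2 f=10, (6,3) g=1 f=8, (6,5) g=1 f=10]
step 5: expand (2,3) (f=8, h=3) → closed; open now [(1,3) g=6 f=10, (2,2) g=6 f=8, (2,5) g=5 f=10, (3,3) g=4 f=8, (3,5) g=4 f=10, (4,5) g=3 f=10, (5,5) g=2 f=10, (6,3) g=1 f=8, (6,5) g=1 f=10]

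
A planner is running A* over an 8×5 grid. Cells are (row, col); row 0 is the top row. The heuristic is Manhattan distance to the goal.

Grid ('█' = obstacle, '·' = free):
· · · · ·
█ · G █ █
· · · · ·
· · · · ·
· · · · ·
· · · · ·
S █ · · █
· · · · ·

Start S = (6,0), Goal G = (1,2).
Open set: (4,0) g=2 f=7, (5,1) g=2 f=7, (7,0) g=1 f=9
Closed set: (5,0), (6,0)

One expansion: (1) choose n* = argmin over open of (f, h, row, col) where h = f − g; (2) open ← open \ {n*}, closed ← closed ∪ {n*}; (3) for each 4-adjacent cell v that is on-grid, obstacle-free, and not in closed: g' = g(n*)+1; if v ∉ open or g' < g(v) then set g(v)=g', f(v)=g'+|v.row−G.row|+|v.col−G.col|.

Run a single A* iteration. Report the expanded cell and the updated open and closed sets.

expanded=(4,0); open=[(3,0) g=3 f=7, (4,1) g=3 f=7, (5,1) g=2 f=7, (7,0) g=1 f=9]; closed=[(4,0), (5,0), (6,0)]

step 1: expand (4,0) (f=7, h=5) → closed; open now [(3,0) g=3 f=7, (4,1) g=3 f=7, (5,1) g=2 f=7, (7,0) g=1 f=9]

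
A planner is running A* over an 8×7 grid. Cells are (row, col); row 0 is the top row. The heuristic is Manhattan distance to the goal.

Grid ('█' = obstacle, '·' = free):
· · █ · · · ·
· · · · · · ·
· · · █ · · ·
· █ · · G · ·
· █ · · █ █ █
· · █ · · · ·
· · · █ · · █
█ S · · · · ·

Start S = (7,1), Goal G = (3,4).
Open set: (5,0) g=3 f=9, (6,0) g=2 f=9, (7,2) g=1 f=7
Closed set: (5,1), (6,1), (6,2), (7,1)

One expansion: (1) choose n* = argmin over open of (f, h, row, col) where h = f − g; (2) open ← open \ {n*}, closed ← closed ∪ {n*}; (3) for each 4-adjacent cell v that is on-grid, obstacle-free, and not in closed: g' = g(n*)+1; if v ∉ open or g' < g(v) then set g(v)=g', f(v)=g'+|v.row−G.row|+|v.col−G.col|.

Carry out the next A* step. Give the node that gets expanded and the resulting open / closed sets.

expanded=(7,2); open=[(5,0) g=3 f=9, (6,0) g=2 f=9, (7,3) g=2 f=7]; closed=[(5,1), (6,1), (6,2), (7,1), (7,2)]

step 1: expand (7,2) (f=7, h=6) → closed; open now [(5,0) g=3 f=9, (6,0) g=2 f=9, (7,3) g=2 f=7]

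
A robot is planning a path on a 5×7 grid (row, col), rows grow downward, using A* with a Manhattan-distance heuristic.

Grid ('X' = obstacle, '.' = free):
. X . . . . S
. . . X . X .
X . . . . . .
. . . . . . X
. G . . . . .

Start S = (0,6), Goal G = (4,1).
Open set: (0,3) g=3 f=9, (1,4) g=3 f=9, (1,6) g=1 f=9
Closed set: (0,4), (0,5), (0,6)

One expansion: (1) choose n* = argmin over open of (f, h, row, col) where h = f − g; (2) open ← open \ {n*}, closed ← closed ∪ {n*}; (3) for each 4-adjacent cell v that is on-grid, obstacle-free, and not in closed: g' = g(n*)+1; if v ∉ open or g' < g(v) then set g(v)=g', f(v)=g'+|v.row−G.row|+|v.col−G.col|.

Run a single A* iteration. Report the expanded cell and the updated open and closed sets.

expanded=(0,3); open=[(0,2) g=4 f=9, (1,4) g=3 f=9, (1,6) g=1 f=9]; closed=[(0,3), (0,4), (0,5), (0,6)]

step 1: expand (0,3) (f=9, h=6) → closed; open now [(0,2) g=4 f=9, (1,4) g=3 f=9, (1,6) g=1 f=9]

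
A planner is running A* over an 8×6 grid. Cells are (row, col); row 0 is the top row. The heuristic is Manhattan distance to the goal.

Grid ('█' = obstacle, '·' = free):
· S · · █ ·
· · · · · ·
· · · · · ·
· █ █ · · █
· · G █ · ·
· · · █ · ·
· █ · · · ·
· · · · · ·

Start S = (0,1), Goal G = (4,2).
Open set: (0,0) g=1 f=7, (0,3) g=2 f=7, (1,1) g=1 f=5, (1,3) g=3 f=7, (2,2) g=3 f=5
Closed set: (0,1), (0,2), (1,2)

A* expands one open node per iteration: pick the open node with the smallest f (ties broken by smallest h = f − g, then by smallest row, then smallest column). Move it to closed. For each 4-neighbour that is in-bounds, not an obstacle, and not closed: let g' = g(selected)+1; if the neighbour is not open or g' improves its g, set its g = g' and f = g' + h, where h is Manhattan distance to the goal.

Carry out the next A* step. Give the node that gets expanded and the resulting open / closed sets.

expanded=(2,2); open=[(0,0) g=1 f=7, (0,3) g=2 f=7, (1,1) g=1 f=5, (1,3) g=3 f=7, (2,1) g=4 f=7, (2,3) g=4 f=7]; closed=[(0,1), (0,2), (1,2), (2,2)]

step 1: expand (2,2) (f=5, h=2) → closed; open now [(0,0) g=1 f=7, (0,3) g=2 f=7, (1,1) g=1 f=5, (1,3) g=3 f=7, (2,1) g=4 f=7, (2,3) g=4 f=7]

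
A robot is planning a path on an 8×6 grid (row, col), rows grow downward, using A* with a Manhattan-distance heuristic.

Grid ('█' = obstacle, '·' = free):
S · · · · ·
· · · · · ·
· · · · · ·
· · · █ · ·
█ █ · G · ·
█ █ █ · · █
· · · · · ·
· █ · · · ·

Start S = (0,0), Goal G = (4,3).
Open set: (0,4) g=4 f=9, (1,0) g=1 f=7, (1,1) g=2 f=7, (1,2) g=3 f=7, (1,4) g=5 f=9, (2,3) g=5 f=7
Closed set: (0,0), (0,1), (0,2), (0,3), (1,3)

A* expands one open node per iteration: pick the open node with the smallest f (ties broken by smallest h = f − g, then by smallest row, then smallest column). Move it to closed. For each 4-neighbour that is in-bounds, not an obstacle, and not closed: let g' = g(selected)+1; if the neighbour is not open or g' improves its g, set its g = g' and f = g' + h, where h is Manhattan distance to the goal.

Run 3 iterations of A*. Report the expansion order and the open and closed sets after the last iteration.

order=[(2,3) → (1,2) → (2,2)]; open=[(0,4) g=4 f=9, (1,0) g=1 f=7, (1,1) g=2 f=7, (1,4) g=5 f=9, (2,1) g=5 f=9, (2,4) g=6 f=9, (3,2) g=5 f=7]; closed=[(0,0), (0,1), (0,2), (0,3), (1,2), (1,3), (2,2), (2,3)]

step 1: expand (2,3) (f=7, h=2) → closed; open now [(0,4) g=4 f=9, (1,0) g=1 f=7, (1,1) g=2 f=7, (1,2) g=3 f=7, (1,4) g=5 f=9, (2,2) g=6 f=9, (2,4) g=6 f=9]
step 2: expand (1,2) (f=7, h=4) → closed; open now [(0,4) g=4 f=9, (1,0) g=1 f=7, (1,1) g=2 f=7, (1,4) g=5 f=9, (2,2) g=4 f=7, (2,4) g=6 f=9]
step 3: expand (2,2) (f=7, h=3) → closed; open now [(0,4) g=4 f=9, (1,0) g=1 f=7, (1,1) g=2 f=7, (1,4) g=5 f=9, (2,1) g=5 f=9, (2,4) g=6 f=9, (3,2) g=5 f=7]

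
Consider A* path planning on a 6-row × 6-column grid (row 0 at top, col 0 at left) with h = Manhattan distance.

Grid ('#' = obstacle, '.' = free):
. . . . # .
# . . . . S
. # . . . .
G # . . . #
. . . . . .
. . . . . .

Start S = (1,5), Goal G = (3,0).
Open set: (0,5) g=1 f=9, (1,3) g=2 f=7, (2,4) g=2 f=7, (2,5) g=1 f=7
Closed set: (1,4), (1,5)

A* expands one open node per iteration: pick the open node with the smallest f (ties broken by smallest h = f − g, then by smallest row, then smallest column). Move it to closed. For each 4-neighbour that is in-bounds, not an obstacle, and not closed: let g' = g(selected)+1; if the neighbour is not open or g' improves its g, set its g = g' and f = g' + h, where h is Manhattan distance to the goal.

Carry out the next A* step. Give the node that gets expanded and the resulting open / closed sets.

step 1: expand (1,3) (f=7, h=5) → closed; open now [(0,3) g=3 f=9, (0,5) g=1 f=9, (1,2) g=3 f=7, (2,3) g=3 f=7, (2,4) g=2 f=7, (2,5) g=1 f=7]

expanded=(1,3); open=[(0,3) g=3 f=9, (0,5) g=1 f=9, (1,2) g=3 f=7, (2,3) g=3 f=7, (2,4) g=2 f=7, (2,5) g=1 f=7]; closed=[(1,3), (1,4), (1,5)]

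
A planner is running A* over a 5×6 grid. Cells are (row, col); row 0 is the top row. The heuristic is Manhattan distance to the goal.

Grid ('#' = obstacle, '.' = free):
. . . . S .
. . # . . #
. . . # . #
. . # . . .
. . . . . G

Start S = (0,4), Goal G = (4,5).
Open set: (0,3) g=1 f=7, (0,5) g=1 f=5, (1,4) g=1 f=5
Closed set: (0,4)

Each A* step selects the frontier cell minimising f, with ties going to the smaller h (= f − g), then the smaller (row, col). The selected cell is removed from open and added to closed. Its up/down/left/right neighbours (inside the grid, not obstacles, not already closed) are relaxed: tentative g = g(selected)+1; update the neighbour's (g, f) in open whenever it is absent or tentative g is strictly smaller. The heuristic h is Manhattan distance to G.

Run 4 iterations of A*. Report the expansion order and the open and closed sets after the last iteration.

order=[(0,5) → (1,4) → (2,4) → (3,4)]; open=[(0,3) g=1 f=7, (1,3) g=2 f=7, (3,3) g=4 f=7, (3,5) g=4 f=5, (4,4) g=4 f=5]; closed=[(0,4), (0,5), (1,4), (2,4), (3,4)]

step 1: expand (0,5) (f=5, h=4) → closed; open now [(0,3) g=1 f=7, (1,4) g=1 f=5]
step 2: expand (1,4) (f=5, h=4) → closed; open now [(0,3) g=1 f=7, (1,3) g=2 f=7, (2,4) g=2 f=5]
step 3: expand (2,4) (f=5, h=3) → closed; open now [(0,3) g=1 f=7, (1,3) g=2 f=7, (3,4) g=3 f=5]
step 4: expand (3,4) (f=5, h=2) → closed; open now [(0,3) g=1 f=7, (1,3) g=2 f=7, (3,3) g=4 f=7, (3,5) g=4 f=5, (4,4) g=4 f=5]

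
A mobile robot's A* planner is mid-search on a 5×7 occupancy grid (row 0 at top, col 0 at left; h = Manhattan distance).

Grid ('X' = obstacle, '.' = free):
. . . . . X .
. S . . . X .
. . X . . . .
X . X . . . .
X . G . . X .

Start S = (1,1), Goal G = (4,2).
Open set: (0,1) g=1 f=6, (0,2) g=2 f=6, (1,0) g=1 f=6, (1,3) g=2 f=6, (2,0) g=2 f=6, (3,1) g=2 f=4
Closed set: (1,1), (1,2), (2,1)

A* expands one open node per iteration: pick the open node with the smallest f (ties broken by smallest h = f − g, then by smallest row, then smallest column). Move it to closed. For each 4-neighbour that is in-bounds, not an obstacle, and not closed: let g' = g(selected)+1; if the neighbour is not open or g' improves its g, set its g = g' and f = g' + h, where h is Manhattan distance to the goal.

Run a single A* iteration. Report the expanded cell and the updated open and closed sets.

expanded=(3,1); open=[(0,1) g=1 f=6, (0,2) g=2 f=6, (1,0) g=1 f=6, (1,3) g=2 f=6, (2,0) g=2 f=6, (4,1) g=3 f=4]; closed=[(1,1), (1,2), (2,1), (3,1)]

step 1: expand (3,1) (f=4, h=2) → closed; open now [(0,1) g=1 f=6, (0,2) g=2 f=6, (1,0) g=1 f=6, (1,3) g=2 f=6, (2,0) g=2 f=6, (4,1) g=3 f=4]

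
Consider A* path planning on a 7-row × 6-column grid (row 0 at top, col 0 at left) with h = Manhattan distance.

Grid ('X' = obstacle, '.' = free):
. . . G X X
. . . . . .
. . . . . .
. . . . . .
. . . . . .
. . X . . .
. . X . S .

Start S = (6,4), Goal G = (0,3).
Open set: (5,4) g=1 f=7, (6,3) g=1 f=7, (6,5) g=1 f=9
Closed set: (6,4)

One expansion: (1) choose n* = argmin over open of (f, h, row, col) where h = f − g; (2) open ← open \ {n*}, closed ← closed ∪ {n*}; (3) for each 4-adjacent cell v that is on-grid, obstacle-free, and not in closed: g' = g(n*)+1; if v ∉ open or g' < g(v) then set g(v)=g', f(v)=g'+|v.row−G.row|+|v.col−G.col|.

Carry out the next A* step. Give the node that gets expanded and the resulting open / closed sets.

expanded=(5,4); open=[(4,4) g=2 f=7, (5,3) g=2 f=7, (5,5) g=2 f=9, (6,3) g=1 f=7, (6,5) g=1 f=9]; closed=[(5,4), (6,4)]

step 1: expand (5,4) (f=7, h=6) → closed; open now [(4,4) g=2 f=7, (5,3) g=2 f=7, (5,5) g=2 f=9, (6,3) g=1 f=7, (6,5) g=1 f=9]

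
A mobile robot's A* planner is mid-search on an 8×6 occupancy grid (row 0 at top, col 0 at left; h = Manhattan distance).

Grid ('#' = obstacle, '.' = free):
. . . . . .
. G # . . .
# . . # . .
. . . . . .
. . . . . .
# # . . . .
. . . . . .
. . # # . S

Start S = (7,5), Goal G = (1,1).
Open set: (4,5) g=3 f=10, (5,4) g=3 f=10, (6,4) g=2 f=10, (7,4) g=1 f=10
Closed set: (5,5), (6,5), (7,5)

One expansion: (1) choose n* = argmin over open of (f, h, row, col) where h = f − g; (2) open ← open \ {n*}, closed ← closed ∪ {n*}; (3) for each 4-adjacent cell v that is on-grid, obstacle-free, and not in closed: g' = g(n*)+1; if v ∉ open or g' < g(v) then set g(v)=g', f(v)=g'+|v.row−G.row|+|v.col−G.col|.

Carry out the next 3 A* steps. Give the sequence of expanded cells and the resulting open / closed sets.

step 1: expand (4,5) (f=10, h=7) → closed; open now [(3,5) g=4 f=10, (4,4) g=4 f=10, (5,4) g=3 f=10, (6,4) g=2 f=10, (7,4) g=1 f=10]
step 2: expand (3,5) (f=10, h=6) → closed; open now [(2,5) g=5 f=10, (3,4) g=5 f=10, (4,4) g=4 f=10, (5,4) g=3 f=10, (6,4) g=2 f=10, (7,4) g=1 f=10]
step 3: expand (2,5) (f=10, h=5) → closed; open now [(1,5) g=6 f=10, (2,4) g=6 f=10, (3,4) g=5 f=10, (4,4) g=4 f=10, (5,4) g=3 f=10, (6,4) g=2 f=10, (7,4) g=1 f=10]

order=[(4,5) → (3,5) → (2,5)]; open=[(1,5) g=6 f=10, (2,4) g=6 f=10, (3,4) g=5 f=10, (4,4) g=4 f=10, (5,4) g=3 f=10, (6,4) g=2 f=10, (7,4) g=1 f=10]; closed=[(2,5), (3,5), (4,5), (5,5), (6,5), (7,5)]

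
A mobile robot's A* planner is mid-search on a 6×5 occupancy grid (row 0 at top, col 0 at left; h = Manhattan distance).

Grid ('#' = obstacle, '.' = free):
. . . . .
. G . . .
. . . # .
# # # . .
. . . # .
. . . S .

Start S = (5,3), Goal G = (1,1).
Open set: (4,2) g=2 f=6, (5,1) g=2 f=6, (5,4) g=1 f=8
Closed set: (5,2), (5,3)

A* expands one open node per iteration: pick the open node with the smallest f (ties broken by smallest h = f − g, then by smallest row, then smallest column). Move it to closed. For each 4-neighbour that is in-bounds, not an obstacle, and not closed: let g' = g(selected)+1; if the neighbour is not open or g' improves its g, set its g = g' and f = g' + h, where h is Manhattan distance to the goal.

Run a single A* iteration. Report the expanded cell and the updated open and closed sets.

step 1: expand (4,2) (f=6, h=4) → closed; open now [(4,1) g=3 f=6, (5,1) g=2 f=6, (5,4) g=1 f=8]

expanded=(4,2); open=[(4,1) g=3 f=6, (5,1) g=2 f=6, (5,4) g=1 f=8]; closed=[(4,2), (5,2), (5,3)]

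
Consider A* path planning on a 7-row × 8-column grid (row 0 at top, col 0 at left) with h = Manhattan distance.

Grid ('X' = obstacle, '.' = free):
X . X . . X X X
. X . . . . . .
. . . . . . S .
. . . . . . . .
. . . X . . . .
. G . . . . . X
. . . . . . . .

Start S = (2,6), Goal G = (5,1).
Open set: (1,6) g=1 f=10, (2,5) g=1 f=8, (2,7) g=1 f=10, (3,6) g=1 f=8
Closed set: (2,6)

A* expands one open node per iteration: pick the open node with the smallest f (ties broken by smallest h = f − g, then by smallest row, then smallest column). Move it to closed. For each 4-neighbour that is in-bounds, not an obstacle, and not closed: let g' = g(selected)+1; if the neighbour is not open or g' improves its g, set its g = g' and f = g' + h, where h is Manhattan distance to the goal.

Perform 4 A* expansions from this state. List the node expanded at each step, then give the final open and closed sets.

step 1: expand (2,5) (f=8, h=7) → closed; open now [(1,5) g=2 f=10, (1,6) g=1 f=10, (2,4) g=2 f=8, (2,7) g=1 f=10, (3,5) g=2 f=8, (3,6) g=1 f=8]
step 2: expand (2,4) (f=8, h=6) → closed; open now [(1,4) g=3 f=10, (1,5) g=2 f=10, (1,6) g=1 f=10, (2,3) g=3 f=8, (2,7) g=1 f=10, (3,4) g=3 f=8, (3,5) g=2 f=8, (3,6) g=1 f=8]
step 3: expand (2,3) (f=8, h=5) → closed; open now [(1,3) g=4 f=10, (1,4) g=3 f=10, (1,5) g=2 f=10, (1,6) g=1 f=10, (2,2) g=4 f=8, (2,7) g=1 f=10, (3,3) g=4 f=8, (3,4) g=3 f=8, (3,5) g=2 f=8, (3,6) g=1 f=8]
step 4: expand (2,2) (f=8, h=4) → closed; open now [(1,2) g=5 f=10, (1,3) g=4 f=10, (1,4) g=3 f=10, (1,5) g=2 f=10, (1,6) g=1 f=10, (2,1) g=5 f=8, (2,7) g=1 f=10, (3,2) g=5 f=8, (3,3) g=4 f=8, (3,4) g=3 f=8, (3,5) g=2 f=8, (3,6) g=1 f=8]

order=[(2,5) → (2,4) → (2,3) → (2,2)]; open=[(1,2) g=5 f=10, (1,3) g=4 f=10, (1,4) g=3 f=10, (1,5) g=2 f=10, (1,6) g=1 f=10, (2,1) g=5 f=8, (2,7) g=1 f=10, (3,2) g=5 f=8, (3,3) g=4 f=8, (3,4) g=3 f=8, (3,5) g=2 f=8, (3,6) g=1 f=8]; closed=[(2,2), (2,3), (2,4), (2,5), (2,6)]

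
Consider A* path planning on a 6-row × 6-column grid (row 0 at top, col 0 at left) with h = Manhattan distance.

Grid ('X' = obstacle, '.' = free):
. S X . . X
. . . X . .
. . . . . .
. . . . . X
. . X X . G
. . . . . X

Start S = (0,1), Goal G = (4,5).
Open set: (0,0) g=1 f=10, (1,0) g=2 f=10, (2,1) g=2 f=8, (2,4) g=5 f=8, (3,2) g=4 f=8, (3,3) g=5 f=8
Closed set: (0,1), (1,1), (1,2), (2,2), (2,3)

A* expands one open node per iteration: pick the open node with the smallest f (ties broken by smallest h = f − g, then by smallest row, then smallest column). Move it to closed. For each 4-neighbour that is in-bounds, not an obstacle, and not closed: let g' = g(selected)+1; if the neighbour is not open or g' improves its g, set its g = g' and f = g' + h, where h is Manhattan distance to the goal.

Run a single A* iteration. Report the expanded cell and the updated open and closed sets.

step 1: expand (2,4) (f=8, h=3) → closed; open now [(0,0) g=1 f=10, (1,0) g=2 f=10, (1,4) g=6 f=10, (2,1) g=2 f=8, (2,5) g=6 f=8, (3,2) g=4 f=8, (3,3) g=5 f=8, (3,4) g=6 f=8]

expanded=(2,4); open=[(0,0) g=1 f=10, (1,0) g=2 f=10, (1,4) g=6 f=10, (2,1) g=2 f=8, (2,5) g=6 f=8, (3,2) g=4 f=8, (3,3) g=5 f=8, (3,4) g=6 f=8]; closed=[(0,1), (1,1), (1,2), (2,2), (2,3), (2,4)]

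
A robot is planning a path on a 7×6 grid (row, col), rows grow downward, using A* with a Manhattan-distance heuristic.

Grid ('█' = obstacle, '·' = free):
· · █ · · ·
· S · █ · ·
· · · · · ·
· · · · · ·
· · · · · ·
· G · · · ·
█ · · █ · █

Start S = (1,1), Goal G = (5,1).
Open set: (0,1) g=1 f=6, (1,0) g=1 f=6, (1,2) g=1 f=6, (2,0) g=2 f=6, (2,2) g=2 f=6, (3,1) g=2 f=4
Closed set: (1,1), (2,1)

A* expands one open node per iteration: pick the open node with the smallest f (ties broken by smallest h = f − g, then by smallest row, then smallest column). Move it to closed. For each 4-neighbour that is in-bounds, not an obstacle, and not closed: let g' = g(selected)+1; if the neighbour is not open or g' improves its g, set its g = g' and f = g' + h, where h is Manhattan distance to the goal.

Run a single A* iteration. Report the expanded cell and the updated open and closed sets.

step 1: expand (3,1) (f=4, h=2) → closed; open now [(0,1) g=1 f=6, (1,0) g=1 f=6, (1,2) g=1 f=6, (2,0) g=2 f=6, (2,2) g=2 f=6, (3,0) g=3 f=6, (3,2) g=3 f=6, (4,1) g=3 f=4]

expanded=(3,1); open=[(0,1) g=1 f=6, (1,0) g=1 f=6, (1,2) g=1 f=6, (2,0) g=2 f=6, (2,2) g=2 f=6, (3,0) g=3 f=6, (3,2) g=3 f=6, (4,1) g=3 f=4]; closed=[(1,1), (2,1), (3,1)]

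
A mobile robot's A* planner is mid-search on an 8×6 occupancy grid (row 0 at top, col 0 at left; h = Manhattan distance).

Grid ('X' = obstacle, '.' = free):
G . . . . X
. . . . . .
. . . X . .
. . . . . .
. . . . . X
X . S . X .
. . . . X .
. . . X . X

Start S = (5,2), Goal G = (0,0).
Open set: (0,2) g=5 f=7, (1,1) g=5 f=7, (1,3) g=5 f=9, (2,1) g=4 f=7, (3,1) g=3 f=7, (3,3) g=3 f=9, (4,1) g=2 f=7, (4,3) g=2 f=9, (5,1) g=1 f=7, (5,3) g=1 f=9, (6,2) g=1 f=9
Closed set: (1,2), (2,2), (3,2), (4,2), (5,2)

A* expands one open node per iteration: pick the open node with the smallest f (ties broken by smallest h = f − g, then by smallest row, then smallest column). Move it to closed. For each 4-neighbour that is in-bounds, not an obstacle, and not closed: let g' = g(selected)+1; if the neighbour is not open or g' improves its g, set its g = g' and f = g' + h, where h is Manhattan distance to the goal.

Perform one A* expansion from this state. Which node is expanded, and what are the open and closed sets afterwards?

step 1: expand (0,2) (f=7, h=2) → closed; open now [(0,1) g=6 f=7, (0,3) g=6 f=9, (1,1) g=5 f=7, (1,3) g=5 f=9, (2,1) g=4 f=7, (3,1) g=3 f=7, (3,3) g=3 f=9, (4,1) g=2 f=7, (4,3) g=2 f=9, (5,1) g=1 f=7, (5,3) g=1 f=9, (6,2) g=1 f=9]

expanded=(0,2); open=[(0,1) g=6 f=7, (0,3) g=6 f=9, (1,1) g=5 f=7, (1,3) g=5 f=9, (2,1) g=4 f=7, (3,1) g=3 f=7, (3,3) g=3 f=9, (4,1) g=2 f=7, (4,3) g=2 f=9, (5,1) g=1 f=7, (5,3) g=1 f=9, (6,2) g=1 f=9]; closed=[(0,2), (1,2), (2,2), (3,2), (4,2), (5,2)]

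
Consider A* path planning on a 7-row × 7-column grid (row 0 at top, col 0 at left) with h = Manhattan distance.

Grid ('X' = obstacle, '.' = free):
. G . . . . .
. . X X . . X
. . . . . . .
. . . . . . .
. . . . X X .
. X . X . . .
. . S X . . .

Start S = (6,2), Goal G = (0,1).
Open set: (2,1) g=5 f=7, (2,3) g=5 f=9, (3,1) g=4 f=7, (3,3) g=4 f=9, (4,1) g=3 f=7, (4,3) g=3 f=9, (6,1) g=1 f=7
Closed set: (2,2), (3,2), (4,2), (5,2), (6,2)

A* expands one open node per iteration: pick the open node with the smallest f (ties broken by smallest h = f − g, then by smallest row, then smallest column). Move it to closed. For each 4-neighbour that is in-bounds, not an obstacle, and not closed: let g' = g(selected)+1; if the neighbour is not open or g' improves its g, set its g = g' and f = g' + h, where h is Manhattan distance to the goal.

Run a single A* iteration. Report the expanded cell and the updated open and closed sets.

expanded=(2,1); open=[(1,1) g=6 f=7, (2,0) g=6 f=9, (2,3) g=5 f=9, (3,1) g=4 f=7, (3,3) g=4 f=9, (4,1) g=3 f=7, (4,3) g=3 f=9, (6,1) g=1 f=7]; closed=[(2,1), (2,2), (3,2), (4,2), (5,2), (6,2)]

step 1: expand (2,1) (f=7, h=2) → closed; open now [(1,1) g=6 f=7, (2,0) g=6 f=9, (2,3) g=5 f=9, (3,1) g=4 f=7, (3,3) g=4 f=9, (4,1) g=3 f=7, (4,3) g=3 f=9, (6,1) g=1 f=7]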